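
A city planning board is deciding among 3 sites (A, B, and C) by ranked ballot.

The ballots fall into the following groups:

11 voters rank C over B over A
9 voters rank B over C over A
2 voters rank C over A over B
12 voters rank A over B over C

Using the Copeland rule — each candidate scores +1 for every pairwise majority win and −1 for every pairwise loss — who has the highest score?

Pairwise results:
  A vs B: B wins 20–14.
  A vs C: C wins 22–12.
  B vs C: B wins 21–13.
Copeland scores (wins − losses):
  A: 0 − 2 = -2
  B: 2 − 0 = 2
  C: 1 − 1 = 0
B has the best Copeland score.

B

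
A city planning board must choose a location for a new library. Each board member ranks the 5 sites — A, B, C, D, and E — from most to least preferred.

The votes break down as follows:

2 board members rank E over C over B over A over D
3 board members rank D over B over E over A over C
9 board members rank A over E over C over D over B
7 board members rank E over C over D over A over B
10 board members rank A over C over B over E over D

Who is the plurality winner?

First-place vote totals:
  A: 19
  B: 0
  C: 0
  D: 3
  E: 9
A has the most first-place votes.

A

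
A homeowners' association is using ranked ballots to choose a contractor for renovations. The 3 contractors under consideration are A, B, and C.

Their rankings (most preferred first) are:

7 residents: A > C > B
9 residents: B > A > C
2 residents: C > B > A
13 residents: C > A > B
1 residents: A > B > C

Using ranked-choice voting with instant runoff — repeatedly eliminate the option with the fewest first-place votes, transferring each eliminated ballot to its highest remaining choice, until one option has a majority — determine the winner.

C

Round 1: C 15, B 9, A 8. A has the fewest and is eliminated.
Round 2: C 22, B 10. C has a majority.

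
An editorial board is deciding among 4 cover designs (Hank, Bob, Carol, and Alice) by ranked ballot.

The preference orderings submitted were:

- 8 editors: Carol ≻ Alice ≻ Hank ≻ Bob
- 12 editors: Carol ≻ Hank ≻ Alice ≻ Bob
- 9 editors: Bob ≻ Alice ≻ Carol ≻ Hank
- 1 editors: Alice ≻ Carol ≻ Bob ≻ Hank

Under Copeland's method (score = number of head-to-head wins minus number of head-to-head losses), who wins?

Carol

Pairwise results:
  Hank vs Bob: Hank wins 20–10.
  Hank vs Carol: Carol wins 30–0.
  Hank vs Alice: Alice wins 18–12.
  Bob vs Carol: Carol wins 21–9.
  Bob vs Alice: Alice wins 21–9.
  Carol vs Alice: Carol wins 20–10.
Copeland scores (wins − losses):
  Hank: 1 − 2 = -1
  Bob: 0 − 3 = -3
  Carol: 3 − 0 = 3
  Alice: 2 − 1 = 1
Carol has the best Copeland score.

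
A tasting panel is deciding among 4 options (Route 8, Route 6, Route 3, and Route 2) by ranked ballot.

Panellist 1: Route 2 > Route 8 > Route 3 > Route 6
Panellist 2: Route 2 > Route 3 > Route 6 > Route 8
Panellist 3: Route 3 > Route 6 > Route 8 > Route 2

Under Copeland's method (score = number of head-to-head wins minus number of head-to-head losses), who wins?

Route 2

Pairwise results:
  Route 8 vs Route 6: Route 6 wins 2–1.
  Route 8 vs Route 3: Route 3 wins 2–1.
  Route 8 vs Route 2: Route 2 wins 2–1.
  Route 6 vs Route 3: Route 3 wins 3–0.
  Route 6 vs Route 2: Route 2 wins 2–1.
  Route 3 vs Route 2: Route 2 wins 2–1.
Copeland scores (wins − losses):
  Route 8: 0 − 3 = -3
  Route 6: 1 − 2 = -1
  Route 3: 2 − 1 = 1
  Route 2: 3 − 0 = 3
Route 2 has the best Copeland score.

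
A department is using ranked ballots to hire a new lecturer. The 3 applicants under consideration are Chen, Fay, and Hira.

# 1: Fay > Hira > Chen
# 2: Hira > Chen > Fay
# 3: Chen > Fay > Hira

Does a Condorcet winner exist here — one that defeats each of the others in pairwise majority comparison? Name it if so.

Head-to-head results (3 voters total):
Chen vs Fay: Chen wins 2–1.
Chen vs Hira: Hira wins 2–1.
Fay vs Hira: Fay wins 2–1.
No candidate beats all others: Chen beats Fay beats Hira beats Chen, a majority cycle.

No Condorcet winner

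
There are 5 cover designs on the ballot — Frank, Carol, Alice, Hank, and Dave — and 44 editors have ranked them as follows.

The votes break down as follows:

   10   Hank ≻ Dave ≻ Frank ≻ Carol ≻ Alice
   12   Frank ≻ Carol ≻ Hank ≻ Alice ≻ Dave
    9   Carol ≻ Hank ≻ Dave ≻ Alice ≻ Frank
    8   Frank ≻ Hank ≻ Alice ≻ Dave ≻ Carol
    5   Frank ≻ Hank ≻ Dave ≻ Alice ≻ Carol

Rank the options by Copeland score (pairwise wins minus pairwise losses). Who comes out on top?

Frank

Pairwise results:
  Frank vs Carol: Frank wins 35–9.
  Frank vs Alice: Frank wins 35–9.
  Frank vs Hank: Frank wins 25–19.
  Frank vs Dave: Frank wins 25–19.
  Carol vs Alice: Carol wins 31–13.
  Carol vs Hank: Hank wins 23–21.
  Carol vs Dave: Dave wins 23–21.
  Alice vs Hank: Hank wins 44–0.
  Alice vs Dave: Dave wins 24–20.
  Hank vs Dave: Hank wins 44–0.
Copeland scores (wins − losses):
  Frank: 4 − 0 = 4
  Carol: 1 − 3 = -2
  Alice: 0 − 4 = -4
  Hank: 3 − 1 = 2
  Dave: 2 − 2 = 0
Frank has the best Copeland score.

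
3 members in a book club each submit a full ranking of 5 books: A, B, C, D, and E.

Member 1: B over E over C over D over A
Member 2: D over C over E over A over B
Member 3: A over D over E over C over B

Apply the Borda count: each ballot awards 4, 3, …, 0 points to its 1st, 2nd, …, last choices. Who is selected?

D

Borda scores:
  A: 0 + 1 + 4 = 5
  B: 4 + 0 + 0 = 4
  C: 2 + 3 + 1 = 6
  D: 1 + 4 + 3 = 8
  E: 3 + 2 + 2 = 7
D has the highest total.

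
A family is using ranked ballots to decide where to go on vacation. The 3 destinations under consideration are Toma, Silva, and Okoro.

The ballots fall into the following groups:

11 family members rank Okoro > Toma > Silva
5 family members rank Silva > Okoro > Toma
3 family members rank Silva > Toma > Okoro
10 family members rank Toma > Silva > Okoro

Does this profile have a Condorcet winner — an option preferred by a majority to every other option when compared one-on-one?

Head-to-head results (29 voters total):
Toma vs Silva: Toma wins 21–8.
Toma vs Okoro: Okoro wins 16–13.
Silva vs Okoro: Silva wins 18–11.
No candidate beats all others: Toma beats Silva beats Okoro beats Toma, a majority cycle.

No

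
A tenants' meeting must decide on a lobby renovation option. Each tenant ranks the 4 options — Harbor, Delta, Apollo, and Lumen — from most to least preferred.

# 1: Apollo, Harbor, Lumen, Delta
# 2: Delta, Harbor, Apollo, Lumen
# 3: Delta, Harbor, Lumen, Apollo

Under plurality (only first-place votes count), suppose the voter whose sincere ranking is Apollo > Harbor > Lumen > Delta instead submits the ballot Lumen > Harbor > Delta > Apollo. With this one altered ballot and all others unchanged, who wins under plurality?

Delta

First-place totals with the altered ballot: Harbor 0, Delta 2, Apollo 0, Lumen 1.
The winner is unchanged: still Delta.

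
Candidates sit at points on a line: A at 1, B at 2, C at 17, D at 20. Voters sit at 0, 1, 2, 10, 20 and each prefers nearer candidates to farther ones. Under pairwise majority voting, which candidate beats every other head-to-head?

With single-peaked preferences on a line, the Condorcet winner is the candidate closest to the median voter.
The median voter (position 2) is closest to B at 2.
Check: B vs C — voters closer to B: 3 of 5.

B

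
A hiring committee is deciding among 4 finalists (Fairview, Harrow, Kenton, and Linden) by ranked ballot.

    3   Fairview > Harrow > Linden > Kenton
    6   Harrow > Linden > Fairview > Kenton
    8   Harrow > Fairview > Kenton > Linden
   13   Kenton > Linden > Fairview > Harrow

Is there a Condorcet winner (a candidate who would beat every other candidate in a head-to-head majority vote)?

Head-to-head results (30 voters total):
Fairview vs Harrow: Fairview wins 16–14.
Fairview vs Kenton: Fairview wins 17–13.
Fairview vs Linden: Linden wins 19–11.
Harrow vs Kenton: Harrow wins 17–13.
Harrow vs Linden: Harrow wins 17–13.
Kenton vs Linden: Kenton wins 21–9.
No candidate beats all others: Fairview beats Harrow beats Linden beats Fairview, a majority cycle.

No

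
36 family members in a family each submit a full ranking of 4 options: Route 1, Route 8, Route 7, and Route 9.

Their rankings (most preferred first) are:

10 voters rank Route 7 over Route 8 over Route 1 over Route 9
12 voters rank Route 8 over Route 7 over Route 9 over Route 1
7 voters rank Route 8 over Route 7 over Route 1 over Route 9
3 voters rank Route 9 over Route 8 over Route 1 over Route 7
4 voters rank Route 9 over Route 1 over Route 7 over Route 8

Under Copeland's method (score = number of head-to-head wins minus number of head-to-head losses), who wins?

Route 8

Pairwise results:
  Route 1 vs Route 8: Route 8 wins 32–4.
  Route 1 vs Route 7: Route 7 wins 29–7.
  Route 1 vs Route 9: Route 9 wins 19–17.
  Route 8 vs Route 7: Route 8 wins 22–14.
  Route 8 vs Route 9: Route 8 wins 29–7.
  Route 7 vs Route 9: Route 7 wins 29–7.
Copeland scores (wins − losses):
  Route 1: 0 − 3 = -3
  Route 8: 3 − 0 = 3
  Route 7: 2 − 1 = 1
  Route 9: 1 − 2 = -1
Route 8 has the best Copeland score.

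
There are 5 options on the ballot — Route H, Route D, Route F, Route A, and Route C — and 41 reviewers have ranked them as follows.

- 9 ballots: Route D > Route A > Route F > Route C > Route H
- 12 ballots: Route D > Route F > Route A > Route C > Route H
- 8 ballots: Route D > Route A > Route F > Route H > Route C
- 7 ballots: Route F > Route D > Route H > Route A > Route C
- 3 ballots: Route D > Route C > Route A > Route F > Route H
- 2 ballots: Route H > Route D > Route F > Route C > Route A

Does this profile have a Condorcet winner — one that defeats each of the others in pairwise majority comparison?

Head-to-head results (41 voters total):
Route H vs Route D: Route D wins 39–2.
Route H vs Route F: Route F wins 39–2.
Route H vs Route A: Route A wins 32–9.
Route H vs Route C: Route C wins 24–17.
Route D vs Route F: Route D wins 34–7.
Route D vs Route A: Route D wins 41–0.
Route D vs Route C: Route D wins 41–0.
Route F vs Route A: Route F wins 21–20.
Route F vs Route C: Route F wins 38–3.
Route A vs Route C: Route A wins 36–5.
Route D beats each rival — Route H (39–2), Route F (34–7), Route A (41–0), Route C (41–0) — so Route D is the Condorcet winner.

Yes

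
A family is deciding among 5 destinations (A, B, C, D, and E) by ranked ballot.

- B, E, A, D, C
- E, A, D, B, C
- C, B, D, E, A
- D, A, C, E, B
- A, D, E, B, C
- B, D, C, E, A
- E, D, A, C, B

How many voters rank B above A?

Ballots ranking B above A: 3.
Ballots ranking A above B: 4.
So 3 of 7 voters prefer B to A.

3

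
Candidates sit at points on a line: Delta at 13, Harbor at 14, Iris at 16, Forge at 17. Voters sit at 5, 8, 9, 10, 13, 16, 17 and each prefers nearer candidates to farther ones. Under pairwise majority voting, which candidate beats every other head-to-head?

Delta

With single-peaked preferences on a line, the Condorcet winner is the candidate closest to the median voter.
The median voter (position 10) is closest to Delta at 13.
Check: Delta vs Harbor — voters closer to Delta: 5 of 7.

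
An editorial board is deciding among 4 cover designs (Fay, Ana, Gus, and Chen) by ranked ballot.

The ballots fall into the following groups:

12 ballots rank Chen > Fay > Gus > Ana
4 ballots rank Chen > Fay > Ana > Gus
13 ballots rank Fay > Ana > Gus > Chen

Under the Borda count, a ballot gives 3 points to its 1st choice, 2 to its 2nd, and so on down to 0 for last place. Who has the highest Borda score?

Fay

Borda scores:
  Fay: 12·2 + 4·2 + 13·3 = 71
  Ana: 12·0 + 4·1 + 13·2 = 30
  Gus: 12·1 + 4·0 + 13·1 = 25
  Chen: 12·3 + 4·3 + 13·0 = 48
Fay has the highest total.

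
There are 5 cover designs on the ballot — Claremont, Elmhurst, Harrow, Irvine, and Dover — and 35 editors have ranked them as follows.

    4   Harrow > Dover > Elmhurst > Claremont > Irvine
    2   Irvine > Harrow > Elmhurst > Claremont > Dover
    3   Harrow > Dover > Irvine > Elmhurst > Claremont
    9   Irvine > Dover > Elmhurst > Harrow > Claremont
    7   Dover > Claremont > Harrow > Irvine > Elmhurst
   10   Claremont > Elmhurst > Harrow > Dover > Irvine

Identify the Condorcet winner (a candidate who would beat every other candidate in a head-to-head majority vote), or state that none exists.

No Condorcet winner

Head-to-head results (35 voters total):
Claremont vs Elmhurst: Elmhurst wins 18–17.
Claremont vs Harrow: Harrow wins 18–17.
Claremont vs Irvine: Claremont wins 21–14.
Claremont vs Dover: Dover wins 23–12.
Elmhurst vs Harrow: Elmhurst wins 19–16.
Elmhurst vs Irvine: Irvine wins 21–14.
Elmhurst vs Dover: Dover wins 23–12.
Harrow vs Irvine: Harrow wins 24–11.
Harrow vs Dover: Harrow wins 19–16.
Irvine vs Dover: Dover wins 24–11.
No candidate beats all others: Claremont beats Irvine beats Elmhurst beats Claremont, a majority cycle.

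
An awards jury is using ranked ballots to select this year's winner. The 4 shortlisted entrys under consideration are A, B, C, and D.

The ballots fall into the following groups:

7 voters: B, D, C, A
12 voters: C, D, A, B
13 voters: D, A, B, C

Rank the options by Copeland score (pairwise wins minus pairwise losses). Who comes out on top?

Pairwise results:
  A vs B: A wins 25–7.
  A vs C: C wins 19–13.
  A vs D: D wins 32–0.
  B vs C: B wins 20–12.
  B vs D: D wins 25–7.
  C vs D: D wins 20–12.
Copeland scores (wins − losses):
  A: 1 − 2 = -1
  B: 1 − 2 = -1
  C: 1 − 2 = -1
  D: 3 − 0 = 3
D has the best Copeland score.

D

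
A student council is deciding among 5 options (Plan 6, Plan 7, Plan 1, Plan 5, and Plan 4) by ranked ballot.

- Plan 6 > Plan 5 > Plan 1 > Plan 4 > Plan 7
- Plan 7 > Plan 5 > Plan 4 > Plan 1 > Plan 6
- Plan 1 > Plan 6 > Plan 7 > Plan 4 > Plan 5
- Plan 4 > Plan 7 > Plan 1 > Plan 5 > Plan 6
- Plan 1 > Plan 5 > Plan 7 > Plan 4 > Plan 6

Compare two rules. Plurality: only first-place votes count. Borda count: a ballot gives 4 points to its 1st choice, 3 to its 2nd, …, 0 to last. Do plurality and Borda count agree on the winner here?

Plurality first-place counts: Plan 6 1, Plan 7 1, Plan 1 2, Plan 5 0, Plan 4 1 → Plan 1.
Borda totals: Plan 6 7, Plan 7 11, Plan 1 13, Plan 5 10, Plan 4 9 → Plan 1.
The two rules agree on Plan 1.

Yes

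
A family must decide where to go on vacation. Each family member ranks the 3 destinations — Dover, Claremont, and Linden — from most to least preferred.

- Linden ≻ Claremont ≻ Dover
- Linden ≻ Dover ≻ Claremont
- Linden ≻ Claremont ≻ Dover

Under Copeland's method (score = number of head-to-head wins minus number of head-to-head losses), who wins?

Linden

Pairwise results:
  Dover vs Claremont: Claremont wins 2–1.
  Dover vs Linden: Linden wins 3–0.
  Claremont vs Linden: Linden wins 3–0.
Copeland scores (wins − losses):
  Dover: 0 − 2 = -2
  Claremont: 1 − 1 = 0
  Linden: 2 − 0 = 2
Linden has the best Copeland score.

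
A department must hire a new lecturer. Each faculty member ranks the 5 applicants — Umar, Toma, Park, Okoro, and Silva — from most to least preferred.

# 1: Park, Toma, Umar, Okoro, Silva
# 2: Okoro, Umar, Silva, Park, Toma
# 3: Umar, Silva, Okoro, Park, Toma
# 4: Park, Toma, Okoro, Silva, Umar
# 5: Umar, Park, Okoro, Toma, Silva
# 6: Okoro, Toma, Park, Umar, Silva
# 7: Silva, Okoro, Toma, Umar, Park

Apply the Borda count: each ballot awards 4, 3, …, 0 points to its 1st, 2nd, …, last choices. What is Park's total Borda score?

Borda scores:
  Umar: 2 + 3 + 4 + 0 + 4 + 1 + 1 = 15
  Toma: 3 + 0 + 0 + 3 + 1 + 3 + 2 = 12
  Park: 4 + 1 + 1 + 4 + 3 + 2 + 0 = 15
  Okoro: 1 + 4 + 2 + 2 + 2 + 4 + 3 = 18
  Silva: 0 + 2 + 3 + 1 + 0 + 0 + 4 = 10

15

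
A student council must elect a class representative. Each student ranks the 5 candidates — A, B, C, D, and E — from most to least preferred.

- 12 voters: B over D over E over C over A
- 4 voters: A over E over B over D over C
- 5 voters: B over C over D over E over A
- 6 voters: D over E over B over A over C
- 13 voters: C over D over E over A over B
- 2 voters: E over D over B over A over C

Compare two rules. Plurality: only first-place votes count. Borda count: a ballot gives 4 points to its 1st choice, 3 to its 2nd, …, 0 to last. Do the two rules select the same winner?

No

Plurality first-place counts: A 4, B 17, C 13, D 6, E 2 → B.
Borda totals: A 37, B 92, C 79, D 119, E 93 → D.
The two rules disagree: plurality picks B, Borda picks D.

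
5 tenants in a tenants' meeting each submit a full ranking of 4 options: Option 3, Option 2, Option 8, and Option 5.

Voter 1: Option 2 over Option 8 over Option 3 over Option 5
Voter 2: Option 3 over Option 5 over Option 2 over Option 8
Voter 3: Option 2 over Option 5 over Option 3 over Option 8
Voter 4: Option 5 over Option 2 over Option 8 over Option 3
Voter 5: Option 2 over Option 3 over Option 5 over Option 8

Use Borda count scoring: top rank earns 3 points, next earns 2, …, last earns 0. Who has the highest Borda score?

Option 2

Borda scores:
  Option 3: 1 + 3 + 1 + 0 + 2 = 7
  Option 2: 3 + 1 + 3 + 2 + 3 = 12
  Option 8: 2 + 0 + 0 + 1 + 0 = 3
  Option 5: 0 + 2 + 2 + 3 + 1 = 8
Option 2 has the highest total.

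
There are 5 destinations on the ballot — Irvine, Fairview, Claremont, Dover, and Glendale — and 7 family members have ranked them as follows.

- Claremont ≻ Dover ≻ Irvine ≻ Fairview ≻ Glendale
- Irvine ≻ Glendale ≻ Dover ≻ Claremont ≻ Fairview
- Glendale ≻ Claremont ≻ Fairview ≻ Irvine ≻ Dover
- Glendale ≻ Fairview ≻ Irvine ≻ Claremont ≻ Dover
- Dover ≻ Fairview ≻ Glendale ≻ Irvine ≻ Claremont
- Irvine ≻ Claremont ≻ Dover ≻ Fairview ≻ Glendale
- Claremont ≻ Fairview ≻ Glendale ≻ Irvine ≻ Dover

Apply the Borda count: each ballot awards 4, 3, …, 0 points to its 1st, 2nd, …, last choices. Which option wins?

Borda scores:
  Irvine: 2 + 4 + 1 + 2 + 1 + 4 + 1 = 15
  Fairview: 1 + 0 + 2 + 3 + 3 + 1 + 3 = 13
  Claremont: 4 + 1 + 3 + 1 + 0 + 3 + 4 = 16
  Dover: 3 + 2 + 0 + 0 + 4 + 2 + 0 = 11
  Glendale: 0 + 3 + 4 + 4 + 2 + 0 + 2 = 15
Claremont has the highest total.

Claremont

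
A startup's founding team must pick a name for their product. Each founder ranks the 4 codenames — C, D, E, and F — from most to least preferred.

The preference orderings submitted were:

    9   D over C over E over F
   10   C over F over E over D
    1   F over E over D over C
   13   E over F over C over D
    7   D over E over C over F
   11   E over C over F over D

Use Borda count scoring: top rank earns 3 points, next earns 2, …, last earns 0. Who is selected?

E

Borda scores:
  C: 9·2 + 10·3 + 0 + 13·1 + 7·1 + 11·2 = 90
  D: 9·3 + 10·0 + 1 + 13·0 + 7·3 + 11·0 = 49
  E: 9·1 + 10·1 + 2 + 13·3 + 7·2 + 11·3 = 107
  F: 9·0 + 10·2 + 3 + 13·2 + 7·0 + 11·1 = 60
E has the highest total.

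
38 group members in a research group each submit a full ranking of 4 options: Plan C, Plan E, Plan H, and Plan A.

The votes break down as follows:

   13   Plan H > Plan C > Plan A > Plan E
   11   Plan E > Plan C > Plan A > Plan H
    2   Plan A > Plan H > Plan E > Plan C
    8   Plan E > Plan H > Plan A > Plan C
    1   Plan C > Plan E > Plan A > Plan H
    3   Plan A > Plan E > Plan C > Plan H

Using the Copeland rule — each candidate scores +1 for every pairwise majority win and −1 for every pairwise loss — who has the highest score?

Plan E

Pairwise results:
  Plan C vs Plan E: Plan E wins 24–14.
  Plan C vs Plan H: Plan H wins 23–15.
  Plan C vs Plan A: Plan C wins 25–13.
  Plan E vs Plan H: Plan E wins 23–15.
  Plan E vs Plan A: Plan E wins 20–18.
  Plan H vs Plan A: Plan H wins 21–17.
Copeland scores (wins − losses):
  Plan C: 1 − 2 = -1
  Plan E: 3 − 0 = 3
  Plan H: 2 − 1 = 1
  Plan A: 0 − 3 = -3
Plan E has the best Copeland score.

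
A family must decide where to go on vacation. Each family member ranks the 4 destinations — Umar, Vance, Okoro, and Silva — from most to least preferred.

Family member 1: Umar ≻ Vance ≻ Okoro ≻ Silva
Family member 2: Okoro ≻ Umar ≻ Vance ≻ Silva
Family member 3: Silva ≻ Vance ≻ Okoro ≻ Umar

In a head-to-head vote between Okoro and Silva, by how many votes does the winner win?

Ballots ranking Okoro above Silva: 2.
Ballots ranking Silva above Okoro: 1.
Okoro wins 2–1, a margin of 1.

1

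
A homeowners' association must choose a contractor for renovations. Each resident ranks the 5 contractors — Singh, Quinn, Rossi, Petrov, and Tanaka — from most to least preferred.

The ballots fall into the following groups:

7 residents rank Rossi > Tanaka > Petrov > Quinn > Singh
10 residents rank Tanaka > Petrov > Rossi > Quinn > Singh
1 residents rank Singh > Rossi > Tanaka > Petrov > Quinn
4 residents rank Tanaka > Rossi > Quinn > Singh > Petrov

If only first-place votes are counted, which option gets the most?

Tanaka

First-place vote totals:
  Singh: 1
  Quinn: 0
  Rossi: 7
  Petrov: 0
  Tanaka: 14
Tanaka has the most first-place votes.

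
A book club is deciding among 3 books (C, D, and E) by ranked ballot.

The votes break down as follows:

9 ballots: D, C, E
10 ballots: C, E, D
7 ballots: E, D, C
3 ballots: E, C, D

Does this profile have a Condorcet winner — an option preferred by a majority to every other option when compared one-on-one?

No

Head-to-head results (29 voters total):
C vs D: D wins 16–13.
C vs E: C wins 19–10.
D vs E: E wins 20–9.
No candidate beats all others: C beats E beats D beats C, a majority cycle.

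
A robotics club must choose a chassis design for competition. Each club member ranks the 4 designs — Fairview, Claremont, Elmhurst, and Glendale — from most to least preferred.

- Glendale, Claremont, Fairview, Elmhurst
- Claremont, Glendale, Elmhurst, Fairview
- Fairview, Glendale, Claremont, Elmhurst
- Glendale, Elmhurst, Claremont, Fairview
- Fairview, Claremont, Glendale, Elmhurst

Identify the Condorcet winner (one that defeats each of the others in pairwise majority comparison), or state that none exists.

Glendale

Head-to-head results (5 voters total):
Fairview vs Claremont: Claremont wins 3–2.
Fairview vs Elmhurst: Fairview wins 3–2.
Fairview vs Glendale: Glendale wins 3–2.
Claremont vs Elmhurst: Claremont wins 4–1.
Claremont vs Glendale: Glendale wins 3–2.
Elmhurst vs Glendale: Glendale wins 5–0.
Glendale beats each rival — Fairview (3–2), Claremont (3–2), Elmhurst (5–0) — so Glendale is the Condorcet winner.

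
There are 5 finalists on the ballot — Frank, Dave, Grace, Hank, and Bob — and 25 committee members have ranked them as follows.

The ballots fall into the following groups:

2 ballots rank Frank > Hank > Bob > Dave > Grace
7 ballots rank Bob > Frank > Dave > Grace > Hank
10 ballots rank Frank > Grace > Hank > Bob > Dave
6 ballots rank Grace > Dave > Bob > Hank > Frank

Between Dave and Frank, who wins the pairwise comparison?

Frank

Ballots ranking Dave above Frank: 6.
Ballots ranking Frank above Dave: 2+7+10 = 19.
Frank wins the head-to-head, 19–6.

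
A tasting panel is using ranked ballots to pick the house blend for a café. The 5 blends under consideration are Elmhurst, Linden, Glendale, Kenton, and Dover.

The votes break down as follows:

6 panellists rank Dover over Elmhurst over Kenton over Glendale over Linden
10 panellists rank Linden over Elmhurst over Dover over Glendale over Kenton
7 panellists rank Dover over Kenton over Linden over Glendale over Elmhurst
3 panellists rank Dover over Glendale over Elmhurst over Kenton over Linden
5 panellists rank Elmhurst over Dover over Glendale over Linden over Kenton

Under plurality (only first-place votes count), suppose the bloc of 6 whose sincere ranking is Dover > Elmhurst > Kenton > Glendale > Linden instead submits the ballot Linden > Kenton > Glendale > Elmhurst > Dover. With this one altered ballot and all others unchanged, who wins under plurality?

First-place totals with the altered ballot: Elmhurst 5, Linden 16, Glendale 0, Kenton 0, Dover 10.
The switch changes the winner from Dover to Linden.

Linden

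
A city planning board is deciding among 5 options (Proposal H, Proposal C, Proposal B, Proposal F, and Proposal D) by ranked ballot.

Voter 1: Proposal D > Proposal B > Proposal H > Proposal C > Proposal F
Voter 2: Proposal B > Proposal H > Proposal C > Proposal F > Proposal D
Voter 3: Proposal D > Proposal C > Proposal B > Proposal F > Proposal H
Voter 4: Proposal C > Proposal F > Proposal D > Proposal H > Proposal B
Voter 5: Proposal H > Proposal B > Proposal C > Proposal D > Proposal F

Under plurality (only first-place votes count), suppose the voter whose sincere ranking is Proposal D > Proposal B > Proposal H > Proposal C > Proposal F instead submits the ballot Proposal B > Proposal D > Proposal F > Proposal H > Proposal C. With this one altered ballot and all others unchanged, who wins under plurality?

First-place totals with the altered ballot: Proposal H 1, Proposal C 1, Proposal B 2, Proposal F 0, Proposal D 1.
The switch changes the winner from Proposal D to Proposal B.

Proposal B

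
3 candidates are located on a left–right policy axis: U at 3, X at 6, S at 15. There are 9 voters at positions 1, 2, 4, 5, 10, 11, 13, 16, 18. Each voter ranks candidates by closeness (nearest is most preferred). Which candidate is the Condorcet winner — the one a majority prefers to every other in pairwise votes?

With single-peaked preferences on a line, the Condorcet winner is the candidate closest to the median voter.
The median voter (position 10) is closest to X at 6.
Check: X vs U — voters closer to X: 6 of 9.

X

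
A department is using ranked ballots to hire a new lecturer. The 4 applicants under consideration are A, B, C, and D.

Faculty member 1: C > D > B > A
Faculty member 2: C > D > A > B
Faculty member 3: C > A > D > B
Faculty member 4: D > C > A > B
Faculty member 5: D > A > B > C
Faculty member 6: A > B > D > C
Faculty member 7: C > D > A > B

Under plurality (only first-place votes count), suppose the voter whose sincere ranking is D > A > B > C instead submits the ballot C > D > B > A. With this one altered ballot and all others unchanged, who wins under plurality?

First-place totals with the altered ballot: A 1, B 0, C 5, D 1.
The winner is unchanged: still C.

C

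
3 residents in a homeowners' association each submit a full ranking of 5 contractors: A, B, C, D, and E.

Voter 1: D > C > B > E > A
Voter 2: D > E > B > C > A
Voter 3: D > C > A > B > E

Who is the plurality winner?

First-place vote totals:
  A: 0
  B: 0
  C: 0
  D: 3
  E: 0
D has the most first-place votes.

D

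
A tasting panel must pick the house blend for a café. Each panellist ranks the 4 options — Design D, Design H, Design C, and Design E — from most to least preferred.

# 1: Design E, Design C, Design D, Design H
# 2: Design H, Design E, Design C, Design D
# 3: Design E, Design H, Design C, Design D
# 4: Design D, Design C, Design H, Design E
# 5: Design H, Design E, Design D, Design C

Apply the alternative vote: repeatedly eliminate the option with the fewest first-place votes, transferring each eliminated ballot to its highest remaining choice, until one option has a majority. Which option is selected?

Design H

Round 1: Design H 2, Design E 2, Design D 1, Design C 0. Design C has the fewest and is eliminated.
Round 2: Design H 2, Design E 2, Design D 1. Design D has the fewest and is eliminated.
Round 3: Design H 3, Design E 2. Design H has a majority.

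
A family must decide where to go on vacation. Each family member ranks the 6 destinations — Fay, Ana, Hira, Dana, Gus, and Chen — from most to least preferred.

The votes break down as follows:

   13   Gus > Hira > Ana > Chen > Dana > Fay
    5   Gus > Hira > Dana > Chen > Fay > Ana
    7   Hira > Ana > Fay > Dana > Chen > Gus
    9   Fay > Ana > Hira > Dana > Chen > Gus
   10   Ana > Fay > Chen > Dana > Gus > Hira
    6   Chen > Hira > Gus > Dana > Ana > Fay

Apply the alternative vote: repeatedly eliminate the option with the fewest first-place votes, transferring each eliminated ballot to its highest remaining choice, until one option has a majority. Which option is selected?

Ana

Round 1: Gus 18, Ana 10, Fay 9, Hira 7, Chen 6, Dana 0. Dana has the fewest and is eliminated.
Round 2: Gus 18, Ana 10, Fay 9, Hira 7, Chen 6. Chen has the fewest and is eliminated.
Round 3: Gus 18, Hira 13, Ana 10, Fay 9. Fay has the fewest and is eliminated.
Round 4: Ana 19, Gus 18, Hira 13. Hira has the fewest and is eliminated.
Round 5: Ana 26, Gus 24. Ana has a majority.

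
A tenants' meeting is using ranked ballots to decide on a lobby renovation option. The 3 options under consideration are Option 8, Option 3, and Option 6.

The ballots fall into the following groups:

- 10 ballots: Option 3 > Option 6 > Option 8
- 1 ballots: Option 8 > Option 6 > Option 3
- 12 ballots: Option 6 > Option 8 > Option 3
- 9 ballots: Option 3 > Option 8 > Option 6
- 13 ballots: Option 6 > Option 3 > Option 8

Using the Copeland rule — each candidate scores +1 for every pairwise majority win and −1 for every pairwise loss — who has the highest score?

Pairwise results:
  Option 8 vs Option 3: Option 3 wins 32–13.
  Option 8 vs Option 6: Option 6 wins 35–10.
  Option 3 vs Option 6: Option 6 wins 26–19.
Copeland scores (wins − losses):
  Option 8: 0 − 2 = -2
  Option 3: 1 − 1 = 0
  Option 6: 2 − 0 = 2
Option 6 has the best Copeland score.

Option 6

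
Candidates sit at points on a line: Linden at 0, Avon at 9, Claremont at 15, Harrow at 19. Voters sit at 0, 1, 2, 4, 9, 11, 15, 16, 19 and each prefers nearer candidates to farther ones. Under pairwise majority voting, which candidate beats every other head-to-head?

With single-peaked preferences on a line, the Condorcet winner is the candidate closest to the median voter.
The median voter (position 9) is closest to Avon at 9.
Check: Avon vs Linden — voters closer to Avon: 5 of 9.

Avon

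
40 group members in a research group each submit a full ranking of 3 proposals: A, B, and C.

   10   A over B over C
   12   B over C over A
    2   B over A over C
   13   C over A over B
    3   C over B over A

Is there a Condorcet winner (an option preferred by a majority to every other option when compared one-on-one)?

Head-to-head results (40 voters total):
A vs B: A wins 23–17.
A vs C: C wins 28–12.
B vs C: B wins 24–16.
No candidate beats all others: A beats B beats C beats A, a majority cycle.

No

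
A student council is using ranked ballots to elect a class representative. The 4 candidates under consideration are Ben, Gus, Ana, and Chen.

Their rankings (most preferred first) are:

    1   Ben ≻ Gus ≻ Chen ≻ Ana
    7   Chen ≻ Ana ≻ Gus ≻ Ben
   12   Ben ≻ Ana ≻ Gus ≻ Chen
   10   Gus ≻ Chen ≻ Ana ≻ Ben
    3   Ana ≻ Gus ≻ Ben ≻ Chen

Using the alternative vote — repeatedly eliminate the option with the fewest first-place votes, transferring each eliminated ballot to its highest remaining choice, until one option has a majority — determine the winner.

Round 1: Ben 13, Gus 10, Chen 7, Ana 3. Ana has the fewest and is eliminated.
Round 2: Ben 13, Gus 13, Chen 7. Chen has the fewest and is eliminated.
Round 3: Gus 20, Ben 13. Gus has a majority.

Gus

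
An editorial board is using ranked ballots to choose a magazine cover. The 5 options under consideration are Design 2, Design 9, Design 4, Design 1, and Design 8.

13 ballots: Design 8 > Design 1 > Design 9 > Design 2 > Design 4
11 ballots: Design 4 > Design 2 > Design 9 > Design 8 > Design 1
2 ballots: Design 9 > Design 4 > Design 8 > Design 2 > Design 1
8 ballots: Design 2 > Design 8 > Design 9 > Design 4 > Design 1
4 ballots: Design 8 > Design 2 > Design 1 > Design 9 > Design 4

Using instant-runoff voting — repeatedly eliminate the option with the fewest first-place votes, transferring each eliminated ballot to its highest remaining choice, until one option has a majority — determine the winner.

Round 1: Design 8 17, Design 4 11, Design 2 8, Design 9 2, Design 1 0. Design 1 has the fewest and is eliminated.
Round 2: Design 8 17, Design 4 11, Design 2 8, Design 9 2. Design 9 has the fewest and is eliminated.
Round 3: Design 8 17, Design 4 13, Design 2 8. Design 2 has the fewest and is eliminated.
Round 4: Design 8 25, Design 4 13. Design 8 has a majority.

Design 8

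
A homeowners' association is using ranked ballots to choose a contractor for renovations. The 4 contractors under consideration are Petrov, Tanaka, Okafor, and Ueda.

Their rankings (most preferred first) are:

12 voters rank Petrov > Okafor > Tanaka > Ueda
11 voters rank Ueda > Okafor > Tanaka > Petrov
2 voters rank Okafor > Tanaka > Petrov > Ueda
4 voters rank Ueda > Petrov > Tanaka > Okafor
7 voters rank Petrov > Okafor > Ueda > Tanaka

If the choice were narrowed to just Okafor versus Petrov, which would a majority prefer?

Ballots ranking Okafor above Petrov: 11+2 = 13.
Ballots ranking Petrov above Okafor: 12+4+7 = 23.
Petrov wins the head-to-head, 23–13.

Petrov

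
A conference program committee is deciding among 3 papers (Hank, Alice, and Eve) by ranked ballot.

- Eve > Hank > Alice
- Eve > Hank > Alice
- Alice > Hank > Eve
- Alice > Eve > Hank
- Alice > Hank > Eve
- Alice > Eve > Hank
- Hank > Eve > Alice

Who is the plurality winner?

First-place vote totals:
  Hank: 1
  Alice: 4
  Eve: 2
Alice has the most first-place votes.

Alice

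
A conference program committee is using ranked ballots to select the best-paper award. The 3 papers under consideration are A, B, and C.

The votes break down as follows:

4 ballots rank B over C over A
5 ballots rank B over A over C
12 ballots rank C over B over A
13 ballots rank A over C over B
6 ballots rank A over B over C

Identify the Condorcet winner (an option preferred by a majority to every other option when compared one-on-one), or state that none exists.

Head-to-head results (40 voters total):
A vs B: B wins 21–19.
A vs C: A wins 24–16.
B vs C: C wins 25–15.
No candidate beats all others: A beats C beats B beats A, a majority cycle.

No Condorcet winner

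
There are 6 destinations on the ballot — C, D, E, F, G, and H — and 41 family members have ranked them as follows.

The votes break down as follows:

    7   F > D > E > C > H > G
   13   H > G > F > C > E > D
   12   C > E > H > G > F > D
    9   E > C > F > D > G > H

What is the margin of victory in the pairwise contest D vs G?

Ballots ranking D above G: 7+9 = 16.
Ballots ranking G above D: 13+12 = 25.
G wins 25–16, a margin of 9.

9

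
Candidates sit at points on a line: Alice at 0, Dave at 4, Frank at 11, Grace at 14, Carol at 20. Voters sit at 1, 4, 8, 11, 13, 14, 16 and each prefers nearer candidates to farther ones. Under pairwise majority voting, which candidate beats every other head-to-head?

With single-peaked preferences on a line, the Condorcet winner is the candidate closest to the median voter.
The median voter (position 11) is closest to Frank at 11.
Check: Frank vs Carol — voters closer to Frank: 6 of 7.

Frank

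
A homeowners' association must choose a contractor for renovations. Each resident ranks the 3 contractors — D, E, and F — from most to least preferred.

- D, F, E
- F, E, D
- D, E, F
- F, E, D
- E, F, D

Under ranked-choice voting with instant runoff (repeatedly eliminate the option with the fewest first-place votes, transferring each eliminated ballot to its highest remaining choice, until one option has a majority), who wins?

Round 1: D 2, F 2, E 1. E has the fewest and is eliminated.
Round 2: F 3, D 2. F has a majority.

F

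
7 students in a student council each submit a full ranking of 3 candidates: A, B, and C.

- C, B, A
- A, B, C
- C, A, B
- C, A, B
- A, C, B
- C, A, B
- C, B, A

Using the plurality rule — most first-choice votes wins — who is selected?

First-place vote totals:
  A: 2
  B: 0
  C: 5
C has the most first-place votes.

C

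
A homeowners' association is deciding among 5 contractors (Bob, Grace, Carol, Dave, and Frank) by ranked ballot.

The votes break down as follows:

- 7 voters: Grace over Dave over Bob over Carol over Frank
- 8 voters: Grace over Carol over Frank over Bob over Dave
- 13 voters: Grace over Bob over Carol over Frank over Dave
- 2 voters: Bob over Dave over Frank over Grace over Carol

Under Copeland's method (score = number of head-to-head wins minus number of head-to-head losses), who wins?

Grace

Pairwise results:
  Bob vs Grace: Grace wins 28–2.
  Bob vs Carol: Bob wins 22–8.
  Bob vs Dave: Bob wins 23–7.
  Bob vs Frank: Bob wins 22–8.
  Grace vs Carol: Grace wins 30–0.
  Grace vs Dave: Grace wins 28–2.
  Grace vs Frank: Grace wins 28–2.
  Carol vs Dave: Carol wins 21–9.
  Carol vs Frank: Carol wins 28–2.
  Dave vs Frank: Frank wins 21–9.
Copeland scores (wins − losses):
  Bob: 3 − 1 = 2
  Grace: 4 − 0 = 4
  Carol: 2 − 2 = 0
  Dave: 0 − 4 = -4
  Frank: 1 − 3 = -2
Grace has the best Copeland score.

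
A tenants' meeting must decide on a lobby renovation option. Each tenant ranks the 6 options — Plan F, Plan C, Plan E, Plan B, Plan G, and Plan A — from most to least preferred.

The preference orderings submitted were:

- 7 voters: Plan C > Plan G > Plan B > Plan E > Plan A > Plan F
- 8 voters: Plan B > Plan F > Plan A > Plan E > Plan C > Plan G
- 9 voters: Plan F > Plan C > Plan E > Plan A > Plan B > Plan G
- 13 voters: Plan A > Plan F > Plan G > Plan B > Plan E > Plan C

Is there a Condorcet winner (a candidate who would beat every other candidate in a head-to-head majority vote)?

Head-to-head results (37 voters total):
Plan F vs Plan C: Plan F wins 30–7.
Plan F vs Plan E: Plan F wins 30–7.
Plan F vs Plan B: Plan F wins 22–15.
Plan F vs Plan G: Plan F wins 30–7.
Plan F vs Plan A: Plan A wins 20–17.
Plan C vs Plan E: Plan E wins 21–16.
Plan C vs Plan B: Plan B wins 21–16.
Plan C vs Plan G: Plan C wins 24–13.
Plan C vs Plan A: Plan A wins 21–16.
Plan E vs Plan B: Plan B wins 28–9.
Plan E vs Plan G: Plan G wins 20–17.
Plan E vs Plan A: Plan A wins 21–16.
Plan B vs Plan G: Plan G wins 20–17.
Plan B vs Plan A: Plan A wins 22–15.
Plan G vs Plan A: Plan A wins 30–7.
Plan A beats each rival — Plan F (20–17), Plan C (21–16), Plan E (21–16), Plan B (22–15), Plan G (30–7) — so Plan A is the Condorcet winner.

Yes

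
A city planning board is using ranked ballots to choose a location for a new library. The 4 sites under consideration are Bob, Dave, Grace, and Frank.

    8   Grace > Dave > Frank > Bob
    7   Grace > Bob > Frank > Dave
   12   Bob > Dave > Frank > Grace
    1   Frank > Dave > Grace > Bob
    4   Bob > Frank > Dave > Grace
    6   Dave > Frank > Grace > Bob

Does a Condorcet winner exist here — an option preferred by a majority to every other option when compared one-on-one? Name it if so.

Head-to-head results (38 voters total):
Bob vs Dave: Bob wins 23–15.
Bob vs Grace: Grace wins 22–16.
Bob vs Frank: Bob wins 23–15.
Dave vs Grace: Dave wins 23–15.
Dave vs Frank: Dave wins 26–12.
Grace vs Frank: Frank wins 23–15.
No candidate beats all others: Bob beats Dave beats Grace beats Bob, a majority cycle.

There is no Condorcet winner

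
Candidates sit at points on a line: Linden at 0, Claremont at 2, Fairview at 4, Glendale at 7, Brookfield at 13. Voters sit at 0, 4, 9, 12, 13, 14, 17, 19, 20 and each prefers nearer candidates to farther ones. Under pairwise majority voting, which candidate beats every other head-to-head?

Brookfield

With single-peaked preferences on a line, the Condorcet winner is the candidate closest to the median voter.
The median voter (position 13) is closest to Brookfield at 13.
Check: Brookfield vs Glendale — voters closer to Brookfield: 6 of 9.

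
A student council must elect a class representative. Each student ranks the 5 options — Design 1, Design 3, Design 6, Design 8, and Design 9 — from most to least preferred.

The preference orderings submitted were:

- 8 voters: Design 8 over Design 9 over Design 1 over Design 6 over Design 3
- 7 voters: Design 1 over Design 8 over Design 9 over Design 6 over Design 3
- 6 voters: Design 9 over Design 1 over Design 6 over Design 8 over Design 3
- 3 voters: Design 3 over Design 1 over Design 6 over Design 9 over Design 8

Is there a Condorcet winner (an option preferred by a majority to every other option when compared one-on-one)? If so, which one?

Head-to-head results (24 voters total):
Design 1 vs Design 3: Design 1 wins 21–3.
Design 1 vs Design 6: Design 1 wins 24–0.
Design 1 vs Design 8: Design 1 wins 16–8.
Design 1 vs Design 9: Design 9 wins 14–10.
Design 3 vs Design 6: Design 6 wins 21–3.
Design 3 vs Design 8: Design 8 wins 21–3.
Design 3 vs Design 9: Design 9 wins 21–3.
Design 6 vs Design 8: Design 8 wins 15–9.
Design 6 vs Design 9: Design 9 wins 21–3.
Design 8 vs Design 9: Design 8 wins 15–9.
No candidate beats all others: Design 1 beats Design 8 beats Design 9 beats Design 1, a majority cycle.

There is no Condorcet winner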